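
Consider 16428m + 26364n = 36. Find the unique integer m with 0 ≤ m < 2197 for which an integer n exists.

199

Euclid: 26364 = 1·16428 + 9936; 16428 = 1·9936 + 6492; 9936 = 1·6492 + 3444; 6492 = 1·3444 + 3048; 3444 = 1·3048 + 396; 3048 = 7·396 + 276; 396 = 1·276 + 120; 276 = 2·120 + 36; 120 = 3·36 + 12; 36 = 3·12 + 0 → gcd = 12; 36 = 12·3.
Back-substitution yields 16428·(-666) + 26364·(415) = 12, so one solution is m = -666·3 = -1998, n = 415·3 = 1245.
Solutions in m differ by 26364/12 = 2197; the one in [0, 2197) is -1998 mod 2197 = 199.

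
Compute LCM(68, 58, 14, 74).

510748

lcm(68, 58) = 68·58/gcd = 3944/2 = 1972
lcm(1972, 14) = 1972·14/gcd = 27608/2 = 13804
lcm(13804, 74) = 13804·74/gcd = 1021496/2 = 510748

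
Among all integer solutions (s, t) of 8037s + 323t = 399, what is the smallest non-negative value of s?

15

gcd(8037, 323) = 19 (Euclid: 8037 = 24·323 + 285; 323 = 1·285 + 38; 285 = 7·38 + 19; 38 = 2·19 + 0), and 19 | 399.
Extended Euclid: 8037·(8) + 323·(-199) = 19. Scale by 21: s₀ = 168.
General solution s = s₀ + 17k; reducing mod 17 gives s = 15 (and t = -372).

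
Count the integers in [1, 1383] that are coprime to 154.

539

Prime factors of 154: 2, 7, 11. Count integers ≤ 1383 divisible by none of them.
By inclusion–exclusion: 1383 − ⌊1383/2⌋ − ⌊1383/7⌋ − ⌊1383/11⌋ + ⌊1383/14⌋ + ⌊1383/22⌋ + ⌊1383/77⌋ − ⌊1383/154⌋ = 539.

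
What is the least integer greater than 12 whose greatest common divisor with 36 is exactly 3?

gcd(t, 36) = 3 forces 3 | t; write t = 3s. Then gcd(3s, 3·12) = 3·gcd(s, 12), so need gcd(s, 12) = 1.
3s > 12 gives s ≥ 5. The least s ≥ 5 coprime to 12 is 5, so t = 3·5 = 15.

15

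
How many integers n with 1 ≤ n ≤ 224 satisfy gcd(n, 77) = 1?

77 = 7·11. Inclusion–exclusion on these primes:
224 − ⌊224/7⌋ − ⌊224/11⌋ + ⌊224/77⌋ = 174

174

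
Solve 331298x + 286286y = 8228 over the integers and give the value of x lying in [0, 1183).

509

Euclid: 331298 = 1·286286 + 45012; 286286 = 6·45012 + 16214; 45012 = 2·16214 + 12584; 16214 = 1·12584 + 3630; 12584 = 3·3630 + 1694; 3630 = 2·1694 + 242; 1694 = 7·242 + 0 → gcd = 242; 8228 = 242·34.
Back-substitution yields 331298·(-159) + 286286·(184) = 242, so one solution is x = -159·34 = -5406, y = 184·34 = 6256.
Solutions in x differ by 286286/242 = 1183; the one in [0, 1183) is -5406 mod 1183 = 509.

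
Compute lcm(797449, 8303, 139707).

7098093549

797449 = 19² · 47²; 8303 = 19² · 23; 139707 = 3² · 19² · 43
lcm takes max exponent of each prime: 3² · 19² · 23 · 43 · 47² = 7098093549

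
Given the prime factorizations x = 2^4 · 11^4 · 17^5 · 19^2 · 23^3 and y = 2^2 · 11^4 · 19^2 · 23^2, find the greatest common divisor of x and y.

min exponent per shared prime: 2^2 · 11^4 · 19^2 · 23^2 = 11183908516

11183908516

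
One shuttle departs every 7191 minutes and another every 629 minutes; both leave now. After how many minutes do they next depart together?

7191 = 3² · 17 · 47; 629 = 17 · 37
max exponents: 3² · 17 · 37 · 47 = 266067

266067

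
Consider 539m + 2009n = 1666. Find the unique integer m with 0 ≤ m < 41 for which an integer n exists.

18

Euclid: 2009 = 3·539 + 392; 539 = 1·392 + 147; 392 = 2·147 + 98; 147 = 1·98 + 49; 98 = 2·49 + 0 → gcd = 49; 1666 = 49·34.
Back-substitution yields 539·(15) + 2009·(-4) = 49, so one solution is m = 15·34 = 510, n = -4·34 = -136.
Solutions in m differ by 2009/49 = 41; the one in [0, 41) is 510 mod 41 = 18.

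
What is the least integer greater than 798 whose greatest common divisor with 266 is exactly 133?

gcd(k, 266) = 133 forces 133 | k; write k = 133s. Then gcd(133s, 133·2) = 133·gcd(s, 2), so need gcd(s, 2) = 1.
133s > 798 gives s ≥ 7. The least s ≥ 7 coprime to 2 is 7, so k = 133·7 = 931.

931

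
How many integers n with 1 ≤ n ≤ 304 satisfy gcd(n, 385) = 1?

385 = 5·7·11. Inclusion–exclusion on these primes:
304 − ⌊304/5⌋ − ⌊304/7⌋ − ⌊304/11⌋ + ⌊304/35⌋ + ⌊304/55⌋ + ⌊304/77⌋ − ⌊304/385⌋ = 190

190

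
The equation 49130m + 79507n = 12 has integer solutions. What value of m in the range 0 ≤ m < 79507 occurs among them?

Reduce mod 79507: 49130m ≡ 12 (mod 79507). With g = gcd(49130, 79507) = 1 dividing 12, divide through: 49130m ≡ 12 (mod 79507).
Since gcd(49130, 79507) = 1, m ≡ 12·(49130)⁻¹ ≡ 62845 (mod 79507). Smallest non-negative: 62845.

62845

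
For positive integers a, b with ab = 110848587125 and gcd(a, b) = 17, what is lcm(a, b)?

6520505125

For any two positive integers, gcd × lcm equals their product. Hence lcm = 110848587125 / 17 = 6520505125.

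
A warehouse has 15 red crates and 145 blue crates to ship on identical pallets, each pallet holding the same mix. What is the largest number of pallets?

Euclid: 145 = 9·15 + 10; 15 = 1·10 + 5; 10 = 2·5 + 0. Last nonzero remainder: 5.

5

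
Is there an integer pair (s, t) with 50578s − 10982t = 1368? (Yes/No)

Yes

By Bézout, 50578s − 10982t = 1368 has integer solutions iff gcd(50578, 10982) | 1368.
Euclid: 50578 = 4·10982 + 6650; 10982 = 1·6650 + 4332; 6650 = 1·4332 + 2318; 4332 = 1·2318 + 2014; 2318 = 1·2014 + 304; 2014 = 6·304 + 190; 304 = 1·190 + 114; 190 = 1·114 + 76; 114 = 1·76 + 38; 76 = 2·38 + 0. gcd = 38; 1368 mod 38 = 0. Yes.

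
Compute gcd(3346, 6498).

Euclid: 6498 = 1·3346 + 3152; 3346 = 1·3152 + 194; 3152 = 16·194 + 48; 194 = 4·48 + 2; 48 = 24·2 + 0. Last nonzero remainder: 2.

2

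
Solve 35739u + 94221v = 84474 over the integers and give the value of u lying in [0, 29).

Euclid: 94221 = 2·35739 + 22743; 35739 = 1·22743 + 12996; 22743 = 1·12996 + 9747; 12996 = 1·9747 + 3249; 9747 = 3·3249 + 0 → gcd = 3249; 84474 = 3249·26.
Back-substitution yields 35739·(8) + 94221·(-3) = 3249, so one solution is u = 8·26 = 208, v = -3·26 = -78.
Solutions in u differ by 94221/3249 = 29; the one in [0, 29) is 208 mod 29 = 5.

5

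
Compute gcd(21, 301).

7

21 = 3 · 7
301 = 7 · 43
Common: 7 = 7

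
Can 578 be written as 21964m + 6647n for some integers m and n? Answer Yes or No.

gcd(21964, 6647): 21964 = 3·6647 + 2023; 6647 = 3·2023 + 578; 2023 = 3·578 + 289; 578 = 2·289 + 0 → 289
289 divides 578, so a solution exists.

Yes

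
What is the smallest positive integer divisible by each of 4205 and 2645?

gcd first: 4205 = 1·2645 + 1560; 2645 = 1·1560 + 1085; 1560 = 1·1085 + 475; 1085 = 2·475 + 135; 475 = 3·135 + 70; 135 = 1·70 + 65; 70 = 1·65 + 5; 65 = 13·5 + 0 → gcd = 5
lcm = 4205·2645/gcd = 11122225/5 = 2224445

2224445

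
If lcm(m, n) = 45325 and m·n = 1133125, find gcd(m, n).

From gcd × lcm = mn: gcd = 1133125 / 45325 = 25.

25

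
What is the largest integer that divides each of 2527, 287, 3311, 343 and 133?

7

2527 = 7 · 19²; 287 = 7 · 41; 3311 = 7 · 11 · 43; 343 = 7³; 133 = 7 · 19
gcd takes min exponent of each prime: 7 = 7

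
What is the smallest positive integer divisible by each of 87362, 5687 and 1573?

53378182

87362 = 2 · 11² · 19²; 5687 = 11² · 47; 1573 = 11² · 13
lcm takes max exponent of each prime: 2 · 11² · 13 · 19² · 47 = 53378182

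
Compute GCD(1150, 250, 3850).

50

gcd(1150, 250): 1150 = 4·250 + 150; 250 = 1·150 + 100; 150 = 1·100 + 50; 100 = 2·50 + 0 → 50
gcd(50, 3850): 3850 = 77·50 + 0 → 50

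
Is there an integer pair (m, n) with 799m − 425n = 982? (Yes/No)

No

By Bézout, 799m − 425n = 982 has integer solutions iff gcd(799, 425) | 982.
Euclid: 799 = 1·425 + 374; 425 = 1·374 + 51; 374 = 7·51 + 17; 51 = 3·17 + 0. gcd = 17; 982 mod 17 = 13. No.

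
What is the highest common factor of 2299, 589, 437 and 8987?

gcd(2299, 589): 2299 = 3·589 + 532; 589 = 1·532 + 57; 532 = 9·57 + 19; 57 = 3·19 + 0 → 19
gcd(19, 437): 437 = 23·19 + 0 → 19
gcd(19, 8987): 8987 = 473·19 + 0 → 19

19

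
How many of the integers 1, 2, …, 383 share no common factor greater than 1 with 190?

190 = 2·5·19. Inclusion–exclusion on these primes:
383 − ⌊383/2⌋ − ⌊383/5⌋ − ⌊383/19⌋ + ⌊383/10⌋ + ⌊383/38⌋ + ⌊383/95⌋ − ⌊383/190⌋ = 146

146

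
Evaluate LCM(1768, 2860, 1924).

3597880

1768 = 2³ · 13 · 17; 2860 = 2² · 5 · 11 · 13; 1924 = 2² · 13 · 37
lcm takes max exponent of each prime: 2³ · 5 · 11 · 13 · 17 · 37 = 3597880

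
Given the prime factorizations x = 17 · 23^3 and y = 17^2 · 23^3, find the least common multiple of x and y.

max exponent per prime: 17^2 · 23^3 = 3516263

3516263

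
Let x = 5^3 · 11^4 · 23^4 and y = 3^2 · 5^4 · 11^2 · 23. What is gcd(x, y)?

min exponent per shared prime: 5^3 · 11^2 · 23 = 347875

347875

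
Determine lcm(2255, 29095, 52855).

1146372095

lcm(2255, 29095) = 2255·29095/gcd = 65609225/55 = 1192895
lcm(1192895, 52855) = 1192895·52855/gcd = 63050465225/55 = 1146372095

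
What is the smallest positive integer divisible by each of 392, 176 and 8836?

392 = 2³ · 7²; 176 = 2⁴ · 11; 8836 = 2² · 47²
lcm takes max exponent of each prime: 2⁴ · 7² · 11 · 47² = 19050416

19050416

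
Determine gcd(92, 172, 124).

gcd(92, 172): 172 = 1·92 + 80; 92 = 1·80 + 12; 80 = 6·12 + 8; 12 = 1·8 + 4; 8 = 2·4 + 0 → 4
gcd(4, 124): 124 = 31·4 + 0 → 4

4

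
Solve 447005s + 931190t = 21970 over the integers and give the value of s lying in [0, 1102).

Euclid: 931190 = 2·447005 + 37180; 447005 = 12·37180 + 845; 37180 = 44·845 + 0 → gcd = 845; 21970 = 845·26.
Back-substitution yields 447005·(25) + 931190·(-12) = 845, so one solution is s = 25·26 = 650, t = -12·26 = -312.
Solutions in s differ by 931190/845 = 1102; the one in [0, 1102) is 650 mod 1102 = 650.

650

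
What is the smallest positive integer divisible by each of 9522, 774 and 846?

lcm(9522, 774) = 9522·774/gcd = 7370028/18 = 409446
lcm(409446, 846) = 409446·846/gcd = 346391316/18 = 19243962

19243962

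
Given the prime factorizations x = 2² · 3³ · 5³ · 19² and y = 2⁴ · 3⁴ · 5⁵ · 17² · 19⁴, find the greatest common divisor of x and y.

min exponent per shared prime: 2² · 3³ · 5³ · 19² = 4873500

4873500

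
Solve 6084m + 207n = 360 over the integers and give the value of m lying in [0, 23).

Euclid: 6084 = 29·207 + 81; 207 = 2·81 + 45; 81 = 1·45 + 36; 45 = 1·36 + 9; 36 = 4·9 + 0 → gcd = 9; 360 = 9·40.
Back-substitution yields 6084·(-5) + 207·(147) = 9, so one solution is m = -5·40 = -200, n = 147·40 = 5880.
Solutions in m differ by 207/9 = 23; the one in [0, 23) is -200 mod 23 = 7.

7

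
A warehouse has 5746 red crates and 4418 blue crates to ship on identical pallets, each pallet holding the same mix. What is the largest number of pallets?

Euclid: 5746 = 1·4418 + 1328; 4418 = 3·1328 + 434; 1328 = 3·434 + 26; 434 = 16·26 + 18; 26 = 1·18 + 8; 18 = 2·8 + 2; 8 = 4·2 + 0. Last nonzero remainder: 2.

2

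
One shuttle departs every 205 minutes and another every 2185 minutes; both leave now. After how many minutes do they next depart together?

89585

205 = 5 · 41; 2185 = 5 · 19 · 23
max exponents: 5 · 19 · 23 · 41 = 89585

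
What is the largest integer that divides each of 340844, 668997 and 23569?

340844 = 2² · 7² · 37 · 47; 668997 = 3² · 7² · 37 · 41; 23569 = 7² · 13 · 37
gcd takes min exponent of each prime: 7² · 37 = 1813

1813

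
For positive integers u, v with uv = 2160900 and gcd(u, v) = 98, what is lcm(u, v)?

22050

gcd·lcm = product, so lcm = 2160900/98 = 22050.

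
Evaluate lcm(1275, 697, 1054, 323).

lcm(1275, 697) = 1275·697/gcd = 888675/17 = 52275
lcm(52275, 1054) = 52275·1054/gcd = 55097850/17 = 3241050
lcm(3241050, 323) = 3241050·323/gcd = 1046859150/17 = 61579950

61579950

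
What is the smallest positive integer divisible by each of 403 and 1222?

37882

gcd first: 1222 = 3·403 + 13; 403 = 31·13 + 0 → gcd = 13
lcm = 403·1222/gcd = 492466/13 = 37882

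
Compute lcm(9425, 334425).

9425 = 5² · 13 · 29; 334425 = 3 · 5² · 7³ · 13
max exponents: 3 · 5² · 7³ · 13 · 29 = 9698325

9698325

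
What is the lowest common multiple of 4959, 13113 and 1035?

830905245

4959 = 3² · 19 · 29; 13113 = 3² · 31 · 47; 1035 = 3² · 5 · 23
lcm takes max exponent of each prime: 3² · 5 · 19 · 23 · 29 · 31 · 47 = 830905245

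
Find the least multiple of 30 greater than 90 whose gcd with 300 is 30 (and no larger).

210

300 = 30·10. Any t with gcd(t, 300) = 30 is a multiple of 30, say 30s, with s coprime to 10.
Need s > 90/30, so s ≥ 4. First s ≥ 4 with gcd(s, 10) = 1 is s = 7. Thus t = 30·7 = 210.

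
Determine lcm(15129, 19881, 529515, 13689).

1779111623835

15129 = 3² · 41²; 19881 = 3² · 47²; 529515 = 3² · 5 · 7 · 41²; 13689 = 3⁴ · 13²
lcm takes max exponent of each prime: 3⁴ · 5 · 7 · 13² · 41² · 47² = 1779111623835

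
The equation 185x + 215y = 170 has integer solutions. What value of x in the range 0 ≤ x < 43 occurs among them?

Reduce mod 215: 185x ≡ 170 (mod 215). With g = gcd(185, 215) = 5 dividing 170, divide through: 37x ≡ 34 (mod 43).
Since gcd(37, 43) = 1, x ≡ 34·(37)⁻¹ ≡ 23 (mod 43). Smallest non-negative: 23.

23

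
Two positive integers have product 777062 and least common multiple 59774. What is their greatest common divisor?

13

gcd·lcm = product, so gcd = 777062/59774 = 13.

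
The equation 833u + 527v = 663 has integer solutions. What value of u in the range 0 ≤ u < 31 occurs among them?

28

Reduce mod 527: 833u ≡ 663 (mod 527). With g = gcd(833, 527) = 17 dividing 663, divide through: 49u ≡ 39 (mod 31).
Since gcd(49, 31) = 1, u ≡ 39·(49)⁻¹ ≡ 28 (mod 31). Smallest non-negative: 28.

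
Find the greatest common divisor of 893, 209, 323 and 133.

gcd(893, 209): 893 = 4·209 + 57; 209 = 3·57 + 38; 57 = 1·38 + 19; 38 = 2·19 + 0 → 19
gcd(19, 323): 323 = 17·19 + 0 → 19
gcd(19, 133): 133 = 7·19 + 0 → 19

19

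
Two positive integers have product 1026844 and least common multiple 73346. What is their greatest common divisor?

gcd·lcm = product, so gcd = 1026844/73346 = 14.

14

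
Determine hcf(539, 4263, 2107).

49

539 = 7² · 11; 4263 = 3 · 7² · 29; 2107 = 7² · 43
gcd takes min exponent of each prime: 7² = 49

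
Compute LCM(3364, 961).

3232804

3364 = 2² · 29²; 961 = 31²
max exponents: 2² · 29² · 31² = 3232804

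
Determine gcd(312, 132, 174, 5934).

6

gcd(312, 132): 312 = 2·132 + 48; 132 = 2·48 + 36; 48 = 1·36 + 12; 36 = 3·12 + 0 → 12
gcd(12, 174): 174 = 14·12 + 6; 12 = 2·6 + 0 → 6
gcd(6, 5934): 5934 = 989·6 + 0 → 6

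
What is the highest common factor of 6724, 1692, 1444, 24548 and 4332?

4

gcd(6724, 1692): 6724 = 3·1692 + 1648; 1692 = 1·1648 + 44; 1648 = 37·44 + 20; 44 = 2·20 + 4; 20 = 5·4 + 0 → 4
gcd(4, 1444): 1444 = 361·4 + 0 → 4
gcd(4, 24548): 24548 = 6137·4 + 0 → 4
gcd(4, 4332): 4332 = 1083·4 + 0 → 4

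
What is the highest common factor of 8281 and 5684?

8281 = 7² · 13²
5684 = 2² · 7² · 29
Common: 7² = 49

49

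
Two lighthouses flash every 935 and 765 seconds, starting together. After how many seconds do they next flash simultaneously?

gcd first: 935 = 1·765 + 170; 765 = 4·170 + 85; 170 = 2·85 + 0 → gcd = 85
lcm = 935·765/gcd = 715275/85 = 8415

8415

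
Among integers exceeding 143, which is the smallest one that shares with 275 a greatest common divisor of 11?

154

gcd(x, 275) = 11 forces 11 | x; write x = 11s. Then gcd(11s, 11·25) = 11·gcd(s, 25), so need gcd(s, 25) = 1.
11s > 143 gives s ≥ 14. The least s ≥ 14 coprime to 25 is 14, so x = 11·14 = 154.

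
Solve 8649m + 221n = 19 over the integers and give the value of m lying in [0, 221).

8

Reduce mod 221: 8649m ≡ 19 (mod 221). With g = gcd(8649, 221) = 1 dividing 19, divide through: 8649m ≡ 19 (mod 221).
Since gcd(8649, 221) = 1, m ≡ 19·(8649)⁻¹ ≡ 8 (mod 221). Smallest non-negative: 8.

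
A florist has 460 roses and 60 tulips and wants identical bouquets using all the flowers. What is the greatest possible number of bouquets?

20

Euclid: 460 = 7·60 + 40; 60 = 1·40 + 20; 40 = 2·20 + 0. Last nonzero remainder: 20.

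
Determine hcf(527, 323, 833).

gcd(527, 323): 527 = 1·323 + 204; 323 = 1·204 + 119; 204 = 1·119 + 85; 119 = 1·85 + 34; 85 = 2·34 + 17; 34 = 2·17 + 0 → 17
gcd(17, 833): 833 = 49·17 + 0 → 17

17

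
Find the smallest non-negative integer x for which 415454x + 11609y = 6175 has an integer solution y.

Reduce mod 11609: 415454x ≡ 6175 (mod 11609). With g = gcd(415454, 11609) = 247 dividing 6175, divide through: 1682x ≡ 25 (mod 47).
Since gcd(1682, 47) = 1, x ≡ 25·(1682)⁻¹ ≡ 21 (mod 47). Smallest non-negative: 21.

21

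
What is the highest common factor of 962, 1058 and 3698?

962 = 2 · 13 · 37; 1058 = 2 · 23²; 3698 = 2 · 43²
gcd takes min exponent of each prime: 2 = 2

2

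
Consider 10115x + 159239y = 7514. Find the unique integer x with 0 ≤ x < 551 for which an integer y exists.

Euclid: 159239 = 15·10115 + 7514; 10115 = 1·7514 + 2601; 7514 = 2·2601 + 2312; 2601 = 1·2312 + 289; 2312 = 8·289 + 0 → gcd = 289; 7514 = 289·26.
Back-substitution yields 10115·(63) + 159239·(-4) = 289, so one solution is x = 63·26 = 1638, y = -4·26 = -104.
Solutions in x differ by 159239/289 = 551; the one in [0, 551) is 1638 mod 551 = 536.

536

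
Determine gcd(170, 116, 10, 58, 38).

170 = 2 · 5 · 17; 116 = 2² · 29; 10 = 2 · 5; 58 = 2 · 29; 38 = 2 · 19
gcd takes min exponent of each prime: 2 = 2

2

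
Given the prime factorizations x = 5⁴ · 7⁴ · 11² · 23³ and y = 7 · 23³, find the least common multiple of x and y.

max exponent per prime: 5⁴ · 7⁴ · 11² · 23³ = 2209230629375

2209230629375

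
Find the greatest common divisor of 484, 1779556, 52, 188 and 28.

4

gcd(484, 1779556): 1779556 = 3676·484 + 372; 484 = 1·372 + 112; 372 = 3·112 + 36; 112 = 3·36 + 4; 36 = 9·4 + 0 → 4
gcd(4, 52): 52 = 13·4 + 0 → 4
gcd(4, 188): 188 = 47·4 + 0 → 4
gcd(4, 28): 28 = 7·4 + 0 → 4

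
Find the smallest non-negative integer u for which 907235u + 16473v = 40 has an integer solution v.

Euclid: 907235 = 55·16473 + 1220; 16473 = 13·1220 + 613; 1220 = 1·613 + 607; 613 = 1·607 + 6; 607 = 101·6 + 1; 6 = 6·1 + 0 → gcd = 1; 40 = 1·40.
Back-substitution yields 907235·(2741) + 16473·(-150958) = 1, so one solution is u = 2741·40 = 109640, v = -150958·40 = -6038320.
Solutions in u differ by 16473/1 = 16473; the one in [0, 16473) is 109640 mod 16473 = 10802.

10802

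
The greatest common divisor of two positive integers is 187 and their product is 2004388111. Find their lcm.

10718653

Since gcd(p,q)·lcm(p,q) = pq, lcm = 2004388111/187 = 10718653.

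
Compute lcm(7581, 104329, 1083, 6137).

lcm(7581, 104329) = 7581·104329/gcd = 790918149/361 = 2190909
lcm(2190909, 1083) = 2190909·1083/gcd = 2372754447/1083 = 2190909
lcm(2190909, 6137) = 2190909·6137/gcd = 13445608533/6137 = 2190909

2190909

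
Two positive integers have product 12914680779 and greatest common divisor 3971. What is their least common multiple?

3252249

For any two positive integers, gcd × lcm equals their product. Hence lcm = 12914680779 / 3971 = 3252249.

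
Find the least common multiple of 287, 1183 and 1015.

287 = 7 · 41; 1183 = 7 · 13²; 1015 = 5 · 7 · 29
lcm takes max exponent of each prime: 5 · 7 · 13² · 29 · 41 = 7032935

7032935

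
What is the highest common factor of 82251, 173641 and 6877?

gcd(82251, 173641): 173641 = 2·82251 + 9139; 82251 = 9·9139 + 0 → 9139
gcd(9139, 6877): 9139 = 1·6877 + 2262; 6877 = 3·2262 + 91; 2262 = 24·91 + 78; 91 = 1·78 + 13; 78 = 6·13 + 0 → 13

13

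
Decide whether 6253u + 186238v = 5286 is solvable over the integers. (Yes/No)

No

By Bézout, 6253u + 186238v = 5286 has integer solutions iff gcd(6253, 186238) | 5286.
Euclid: 186238 = 29·6253 + 4901; 6253 = 1·4901 + 1352; 4901 = 3·1352 + 845; 1352 = 1·845 + 507; 845 = 1·507 + 338; 507 = 1·338 + 169; 338 = 2·169 + 0. gcd = 169; 5286 mod 169 = 47. No.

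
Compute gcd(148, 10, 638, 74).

2

gcd(148, 10): 148 = 14·10 + 8; 10 = 1·8 + 2; 8 = 4·2 + 0 → 2
gcd(2, 638): 638 = 319·2 + 0 → 2
gcd(2, 74): 74 = 37·2 + 0 → 2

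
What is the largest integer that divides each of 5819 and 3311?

11

Euclid: 5819 = 1·3311 + 2508; 3311 = 1·2508 + 803; 2508 = 3·803 + 99; 803 = 8·99 + 11; 99 = 9·11 + 0. Last nonzero remainder: 11.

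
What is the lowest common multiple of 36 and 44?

gcd first: 44 = 1·36 + 8; 36 = 4·8 + 4; 8 = 2·4 + 0 → gcd = 4
lcm = 36·44/gcd = 1584/4 = 396

396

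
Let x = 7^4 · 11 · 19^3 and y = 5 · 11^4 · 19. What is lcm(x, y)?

1205573541095

max exponent per prime: 5 · 7^4 · 11^4 · 19^3 = 1205573541095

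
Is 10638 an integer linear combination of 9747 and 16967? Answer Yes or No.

By Bézout, 9747p + 16967q = 10638 has integer solutions iff gcd(9747, 16967) | 10638.
Euclid: 16967 = 1·9747 + 7220; 9747 = 1·7220 + 2527; 7220 = 2·2527 + 2166; 2527 = 1·2166 + 361; 2166 = 6·361 + 0. gcd = 361; 10638 mod 361 = 169. No.

No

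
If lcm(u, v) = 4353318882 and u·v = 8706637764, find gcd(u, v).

2

From gcd × lcm = uv: gcd = 8706637764 / 4353318882 = 2.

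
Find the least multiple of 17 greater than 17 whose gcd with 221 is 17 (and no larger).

gcd(k, 221) = 17 forces 17 | k; write k = 17s. Then gcd(17s, 17·13) = 17·gcd(s, 13), so need gcd(s, 13) = 1.
17s > 17 gives s ≥ 2. The least s ≥ 2 coprime to 13 is 2, so k = 17·2 = 34.

34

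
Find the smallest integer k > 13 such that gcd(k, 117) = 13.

gcd(k, 117) = 13 forces 13 | k; write k = 13s. Then gcd(13s, 13·9) = 13·gcd(s, 9), so need gcd(s, 9) = 1.
13s > 13 gives s ≥ 2. The least s ≥ 2 coprime to 9 is 2, so k = 13·2 = 26.

26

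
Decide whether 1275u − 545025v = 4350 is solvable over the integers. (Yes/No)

Yes

gcd(1275, 545025): 545025 = 427·1275 + 600; 1275 = 2·600 + 75; 600 = 8·75 + 0 → 75
75 divides 4350, so a solution exists.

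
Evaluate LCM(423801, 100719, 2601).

lcm(423801, 100719) = 423801·100719/gcd = 42684812919/279 = 152992161
lcm(152992161, 2601) = 152992161·2601/gcd = 397932610761/9 = 44214734529

44214734529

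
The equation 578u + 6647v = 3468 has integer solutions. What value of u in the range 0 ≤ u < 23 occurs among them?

Reduce mod 6647: 578u ≡ 3468 (mod 6647). With g = gcd(578, 6647) = 289 dividing 3468, divide through: 2u ≡ 12 (mod 23).
Since gcd(2, 23) = 1, u ≡ 12·(2)⁻¹ ≡ 6 (mod 23). Smallest non-negative: 6.

6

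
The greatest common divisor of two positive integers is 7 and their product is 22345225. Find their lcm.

3192175

Since gcd(a,b)·lcm(a,b) = ab, lcm = 22345225/7 = 3192175.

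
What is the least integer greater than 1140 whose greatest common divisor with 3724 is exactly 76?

3724 = 76·49. Any t with gcd(t, 3724) = 76 is a multiple of 76, say 76s, with s coprime to 49.
Need s > 1140/76, so s ≥ 16. First s ≥ 16 with gcd(s, 49) = 1 is s = 16. Thus t = 76·16 = 1216.

1216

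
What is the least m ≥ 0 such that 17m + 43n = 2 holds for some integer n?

gcd(17, 43) = 1 (Euclid: 43 = 2·17 + 9; 17 = 1·9 + 8; 9 = 1·8 + 1; 8 = 8·1 + 0), and 1 | 2.
Extended Euclid: 17·(-5) + 43·(2) = 1. Scale by 2: m₀ = -10.
General solution m = m₀ + 43t; reducing mod 43 gives m = 33 (and n = -13).

33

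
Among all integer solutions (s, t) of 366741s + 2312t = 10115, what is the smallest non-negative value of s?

Reduce mod 2312: 366741s ≡ 10115 (mod 2312). With g = gcd(366741, 2312) = 289 dividing 10115, divide through: 1269s ≡ 35 (mod 8).
Since gcd(1269, 8) = 1, s ≡ 35·(1269)⁻¹ ≡ 7 (mod 8). Smallest non-negative: 7.

7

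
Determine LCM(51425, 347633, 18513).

51425 = 5² · 11² · 17; 347633 = 11² · 13² · 17; 18513 = 3² · 11² · 17
lcm takes max exponent of each prime: 3² · 5² · 11² · 13² · 17 = 78217425

78217425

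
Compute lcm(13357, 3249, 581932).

193783356

13357 = 19² · 37; 3249 = 3² · 19²; 581932 = 2² · 13 · 19² · 31
lcm takes max exponent of each prime: 2² · 3² · 13 · 19² · 31 · 37 = 193783356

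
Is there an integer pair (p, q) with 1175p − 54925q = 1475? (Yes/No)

gcd(1175, 54925): 54925 = 46·1175 + 875; 1175 = 1·875 + 300; 875 = 2·300 + 275; 300 = 1·275 + 25; 275 = 11·25 + 0 → 25
25 divides 1475, so a solution exists.

Yes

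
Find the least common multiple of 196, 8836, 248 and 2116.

14200353272

196 = 2² · 7²; 8836 = 2² · 47²; 248 = 2³ · 31; 2116 = 2² · 23²
lcm takes max exponent of each prime: 2³ · 7² · 23² · 31 · 47² = 14200353272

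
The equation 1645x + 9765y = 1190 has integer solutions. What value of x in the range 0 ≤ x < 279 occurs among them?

161

Reduce mod 9765: 1645x ≡ 1190 (mod 9765). With g = gcd(1645, 9765) = 35 dividing 1190, divide through: 47x ≡ 34 (mod 279).
Since gcd(47, 279) = 1, x ≡ 34·(47)⁻¹ ≡ 161 (mod 279). Smallest non-negative: 161.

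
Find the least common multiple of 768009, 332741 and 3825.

768009 = 3 · 11 · 17 · 37²; 332741 = 17 · 23² · 37; 3825 = 3² · 5² · 17
lcm takes max exponent of each prime: 3² · 5² · 11 · 17 · 23² · 37² = 30470757075

30470757075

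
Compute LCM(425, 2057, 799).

425 = 5² · 17; 2057 = 11² · 17; 799 = 17 · 47
lcm takes max exponent of each prime: 5² · 11² · 17 · 47 = 2416975

2416975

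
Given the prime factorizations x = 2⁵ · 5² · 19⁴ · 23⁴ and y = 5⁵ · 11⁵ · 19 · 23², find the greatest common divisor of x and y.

251275

min exponent per shared prime: 5² · 19 · 23² = 251275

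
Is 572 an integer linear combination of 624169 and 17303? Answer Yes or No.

By Bézout, 624169u − 17303v = 572 has integer solutions iff gcd(624169, 17303) | 572.
Euclid: 624169 = 36·17303 + 1261; 17303 = 13·1261 + 910; 1261 = 1·910 + 351; 910 = 2·351 + 208; 351 = 1·208 + 143; 208 = 1·143 + 65; 143 = 2·65 + 13; 65 = 5·13 + 0. gcd = 13; 572 mod 13 = 0. Yes.

Yes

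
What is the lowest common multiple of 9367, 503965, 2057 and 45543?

39153544815

lcm(9367, 503965) = 9367·503965/gcd = 4720640155/17 = 277684715
lcm(277684715, 2057) = 277684715·2057/gcd = 571197458755/2057 = 277684715
lcm(277684715, 45543) = 277684715·45543/gcd = 12646594975245/323 = 39153544815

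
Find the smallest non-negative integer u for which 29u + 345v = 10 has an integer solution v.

gcd(29, 345) = 1 (Euclid: 345 = 11·29 + 26; 29 = 1·26 + 3; 26 = 8·3 + 2; 3 = 1·2 + 1; 2 = 2·1 + 0), and 1 | 10.
Extended Euclid: 29·(119) + 345·(-10) = 1. Scale by 10: u₀ = 1190.
General solution u = u₀ + 345t; reducing mod 345 gives u = 155 (and v = -13).

155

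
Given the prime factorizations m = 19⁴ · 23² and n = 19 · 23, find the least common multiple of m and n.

68939809

max exponent per prime: 19⁴ · 23² = 68939809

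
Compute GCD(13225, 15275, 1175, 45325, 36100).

25

gcd(13225, 15275): 15275 = 1·13225 + 2050; 13225 = 6·2050 + 925; 2050 = 2·925 + 200; 925 = 4·200 + 125; 200 = 1·125 + 75; 125 = 1·75 + 50; 75 = 1·50 + 25; 50 = 2·25 + 0 → 25
gcd(25, 1175): 1175 = 47·25 + 0 → 25
gcd(25, 45325): 45325 = 1813·25 + 0 → 25
gcd(25, 36100): 36100 = 1444·25 + 0 → 25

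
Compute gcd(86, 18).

2

86 = 2 · 43
18 = 2 · 3²
Common: 2 = 2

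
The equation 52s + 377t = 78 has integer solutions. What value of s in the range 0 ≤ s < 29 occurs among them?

16

Euclid: 377 = 7·52 + 13; 52 = 4·13 + 0 → gcd = 13; 78 = 13·6.
Back-substitution yields 52·(-7) + 377·(1) = 13, so one solution is s = -7·6 = -42, t = 1·6 = 6.
Solutions in s differ by 377/13 = 29; the one in [0, 29) is -42 mod 29 = 16.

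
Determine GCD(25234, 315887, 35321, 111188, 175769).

gcd(25234, 315887): 315887 = 12·25234 + 13079; 25234 = 1·13079 + 12155; 13079 = 1·12155 + 924; 12155 = 13·924 + 143; 924 = 6·143 + 66; 143 = 2·66 + 11; 66 = 6·11 + 0 → 11
gcd(11, 35321): 35321 = 3211·11 + 0 → 11
gcd(11, 111188): 111188 = 10108·11 + 0 → 11
gcd(11, 175769): 175769 = 15979·11 + 0 → 11

11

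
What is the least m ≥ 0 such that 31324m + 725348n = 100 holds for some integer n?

54371

Euclid: 725348 = 23·31324 + 4896; 31324 = 6·4896 + 1948; 4896 = 2·1948 + 1000; 1948 = 1·1000 + 948; 1000 = 1·948 + 52; 948 = 18·52 + 12; 52 = 4·12 + 4; 12 = 3·4 + 0 → gcd = 4; 100 = 4·25.
Back-substitution yields 31324·(-55853) + 725348·(2412) = 4, so one solution is m = -55853·25 = -1396325, n = 2412·25 = 60300.
Solutions in m differ by 725348/4 = 181337; the one in [0, 181337) is -1396325 mod 181337 = 54371.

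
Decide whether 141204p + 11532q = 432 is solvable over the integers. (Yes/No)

gcd(141204, 11532): 141204 = 12·11532 + 2820; 11532 = 4·2820 + 252; 2820 = 11·252 + 48; 252 = 5·48 + 12; 48 = 4·12 + 0 → 12
12 divides 432, so a solution exists.

Yes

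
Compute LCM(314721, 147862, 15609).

16537329666

lcm(314721, 147862) = 314721·147862/gcd = 46535276502/121 = 384589062
lcm(384589062, 15609) = 384589062·15609/gcd = 6003050668758/363 = 16537329666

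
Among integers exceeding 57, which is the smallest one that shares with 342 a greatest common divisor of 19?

gcd(t, 342) = 19 forces 19 | t; write t = 19s. Then gcd(19s, 19·18) = 19·gcd(s, 18), so need gcd(s, 18) = 1.
19s > 57 gives s ≥ 4. The least s ≥ 4 coprime to 18 is 5, so t = 19·5 = 95.

95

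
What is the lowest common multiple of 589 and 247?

589 = 19 · 31; 247 = 13 · 19
max exponents: 13 · 19 · 31 = 7657

7657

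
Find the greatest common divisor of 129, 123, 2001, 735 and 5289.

3

gcd(129, 123): 129 = 1·123 + 6; 123 = 20·6 + 3; 6 = 2·3 + 0 → 3
gcd(3, 2001): 2001 = 667·3 + 0 → 3
gcd(3, 735): 735 = 245·3 + 0 → 3
gcd(3, 5289): 5289 = 1763·3 + 0 → 3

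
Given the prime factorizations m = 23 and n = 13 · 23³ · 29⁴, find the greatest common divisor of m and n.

23

min exponent per shared prime: 23 = 23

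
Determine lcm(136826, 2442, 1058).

2388571482

136826 = 2 · 37 · 43²; 2442 = 2 · 3 · 11 · 37; 1058 = 2 · 23²
lcm takes max exponent of each prime: 2 · 3 · 11 · 23² · 37 · 43² = 2388571482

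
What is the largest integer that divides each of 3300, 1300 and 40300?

100

gcd(3300, 1300): 3300 = 2·1300 + 700; 1300 = 1·700 + 600; 700 = 1·600 + 100; 600 = 6·100 + 0 → 100
gcd(100, 40300): 40300 = 403·100 + 0 → 100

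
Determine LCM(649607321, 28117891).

961346728667369

gcd first: 649607321 = 23·28117891 + 2895828; 28117891 = 9·2895828 + 2055439; 2895828 = 1·2055439 + 840389; 2055439 = 2·840389 + 374661; 840389 = 2·374661 + 91067; 374661 = 4·91067 + 10393; 91067 = 8·10393 + 7923; 10393 = 1·7923 + 2470; 7923 = 3·2470 + 513; 2470 = 4·513 + 418; 513 = 1·418 + 95; 418 = 4·95 + 38; 95 = 2·38 + 19; 38 = 2·19 + 0 → gcd = 19
lcm = 649607321·28117891/gcd = 18265587844680011/19 = 961346728667369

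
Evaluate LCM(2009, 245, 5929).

2009 = 7² · 41; 245 = 5 · 7²; 5929 = 7² · 11²
lcm takes max exponent of each prime: 5 · 7² · 11² · 41 = 1215445

1215445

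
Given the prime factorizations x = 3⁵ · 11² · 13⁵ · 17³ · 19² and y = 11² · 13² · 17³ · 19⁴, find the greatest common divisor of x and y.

36268203257

min exponent per shared prime: 11² · 13² · 17³ · 19² = 36268203257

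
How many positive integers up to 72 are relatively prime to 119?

119 = 7·17. Inclusion–exclusion on these primes:
72 − ⌊72/7⌋ − ⌊72/17⌋ + ⌊72/119⌋ = 58

58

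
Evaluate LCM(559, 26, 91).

559 = 13 · 43; 26 = 2 · 13; 91 = 7 · 13
lcm takes max exponent of each prime: 2 · 7 · 13 · 43 = 7826

7826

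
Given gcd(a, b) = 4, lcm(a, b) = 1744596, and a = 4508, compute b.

1548

a·b = gcd·lcm = 4·1744596 = 6978384, so b = 6978384/4508 = 1548.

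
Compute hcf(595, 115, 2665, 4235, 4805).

5

gcd(595, 115): 595 = 5·115 + 20; 115 = 5·20 + 15; 20 = 1·15 + 5; 15 = 3·5 + 0 → 5
gcd(5, 2665): 2665 = 533·5 + 0 → 5
gcd(5, 4235): 4235 = 847·5 + 0 → 5
gcd(5, 4805): 4805 = 961·5 + 0 → 5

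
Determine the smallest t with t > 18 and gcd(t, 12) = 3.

Multiples of 3 above 18: 3·7, 3·8, … . Need the cofactor coprime to 12/3 = 4.
Checking s = 7, 8, … the first with gcd(s, 4) = 1 is s = 7, giving 21.

21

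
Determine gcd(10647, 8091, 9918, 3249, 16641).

9

10647 = 3² · 7 · 13²; 8091 = 3² · 29 · 31; 9918 = 2 · 3² · 19 · 29; 3249 = 3² · 19²; 16641 = 3² · 43²
gcd takes min exponent of each prime: 3² = 9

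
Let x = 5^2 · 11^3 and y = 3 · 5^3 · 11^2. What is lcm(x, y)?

499125

max exponent per prime: 3 · 5^3 · 11^3 = 499125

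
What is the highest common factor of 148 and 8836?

4

Euclid: 8836 = 59·148 + 104; 148 = 1·104 + 44; 104 = 2·44 + 16; 44 = 2·16 + 12; 16 = 1·12 + 4; 12 = 3·4 + 0. Last nonzero remainder: 4.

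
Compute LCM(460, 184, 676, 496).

9639760

460 = 2² · 5 · 23; 184 = 2³ · 23; 676 = 2² · 13²; 496 = 2⁴ · 31
lcm takes max exponent of each prime: 2⁴ · 5 · 13² · 23 · 31 = 9639760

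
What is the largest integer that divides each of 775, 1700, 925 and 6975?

25

gcd(775, 1700): 1700 = 2·775 + 150; 775 = 5·150 + 25; 150 = 6·25 + 0 → 25
gcd(25, 925): 925 = 37·25 + 0 → 25
gcd(25, 6975): 6975 = 279·25 + 0 → 25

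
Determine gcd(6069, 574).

6069 = 3 · 7 · 17²
574 = 2 · 7 · 41
Common: 7 = 7

7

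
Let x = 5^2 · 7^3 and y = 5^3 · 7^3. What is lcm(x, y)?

42875

max exponent per prime: 5^3 · 7^3 = 42875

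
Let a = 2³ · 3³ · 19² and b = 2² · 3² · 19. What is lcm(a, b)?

max exponent per prime: 2³ · 3³ · 19² = 77976

77976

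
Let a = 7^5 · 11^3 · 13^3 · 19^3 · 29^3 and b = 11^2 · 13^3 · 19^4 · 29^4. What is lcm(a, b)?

4530067861258430339849

max exponent per prime: 7^5 · 11^3 · 13^3 · 19^4 · 29^4 = 4530067861258430339849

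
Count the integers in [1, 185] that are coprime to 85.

Prime factors of 85: 5, 17. Count integers ≤ 185 divisible by none of them.
By inclusion–exclusion: 185 − ⌊185/5⌋ − ⌊185/17⌋ + ⌊185/85⌋ = 140.

140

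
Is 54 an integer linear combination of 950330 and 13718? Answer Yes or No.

By Bézout, 950330p − 13718q = 54 has integer solutions iff gcd(950330, 13718) | 54.
Euclid: 950330 = 69·13718 + 3788; 13718 = 3·3788 + 2354; 3788 = 1·2354 + 1434; 2354 = 1·1434 + 920; 1434 = 1·920 + 514; 920 = 1·514 + 406; 514 = 1·406 + 108; 406 = 3·108 + 82; 108 = 1·82 + 26; 82 = 3·26 + 4; 26 = 6·4 + 2; 4 = 2·2 + 0. gcd = 2; 54 mod 2 = 0. Yes.

Yes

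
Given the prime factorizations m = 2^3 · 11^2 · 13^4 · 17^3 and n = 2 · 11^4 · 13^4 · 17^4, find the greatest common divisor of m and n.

min exponent per shared prime: 2 · 11^2 · 13^4 · 17^3 = 33957486706

33957486706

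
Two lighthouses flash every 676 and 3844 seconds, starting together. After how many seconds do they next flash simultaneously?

gcd first: 3844 = 5·676 + 464; 676 = 1·464 + 212; 464 = 2·212 + 40; 212 = 5·40 + 12; 40 = 3·12 + 4; 12 = 3·4 + 0 → gcd = 4
lcm = 676·3844/gcd = 2598544/4 = 649636

649636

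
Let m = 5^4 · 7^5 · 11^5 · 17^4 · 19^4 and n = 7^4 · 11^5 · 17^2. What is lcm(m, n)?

max exponent per prime: 5^4 · 7^5 · 11^5 · 17^4 · 19^4 = 18413813175354851148125

18413813175354851148125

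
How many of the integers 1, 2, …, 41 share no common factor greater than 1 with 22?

Prime factors of 22: 2, 11. Count integers ≤ 41 divisible by none of them.
By inclusion–exclusion: 41 − ⌊41/2⌋ − ⌊41/11⌋ + ⌊41/22⌋ = 19.

19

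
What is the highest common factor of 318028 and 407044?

4

Euclid: 407044 = 1·318028 + 89016; 318028 = 3·89016 + 50980; 89016 = 1·50980 + 38036; 50980 = 1·38036 + 12944; 38036 = 2·12944 + 12148; 12944 = 1·12148 + 796; 12148 = 15·796 + 208; 796 = 3·208 + 172; 208 = 1·172 + 36; 172 = 4·36 + 28; 36 = 1·28 + 8; 28 = 3·8 + 4; 8 = 2·4 + 0. Last nonzero remainder: 4.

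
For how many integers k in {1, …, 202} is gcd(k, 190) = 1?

190 = 2·5·19. Inclusion–exclusion on these primes:
202 − ⌊202/2⌋ − ⌊202/5⌋ − ⌊202/19⌋ + ⌊202/10⌋ + ⌊202/38⌋ + ⌊202/95⌋ − ⌊202/190⌋ = 77

77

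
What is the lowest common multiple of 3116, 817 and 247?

3116 = 2² · 19 · 41; 817 = 19 · 43; 247 = 13 · 19
lcm takes max exponent of each prime: 2² · 13 · 19 · 41 · 43 = 1741844

1741844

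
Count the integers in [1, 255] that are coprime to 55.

185

Prime factors of 55: 5, 11. Count integers ≤ 255 divisible by none of them.
By inclusion–exclusion: 255 − ⌊255/5⌋ − ⌊255/11⌋ + ⌊255/55⌋ = 185.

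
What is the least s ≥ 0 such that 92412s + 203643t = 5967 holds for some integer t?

Euclid: 203643 = 2·92412 + 18819; 92412 = 4·18819 + 17136; 18819 = 1·17136 + 1683; 17136 = 10·1683 + 306; 1683 = 5·306 + 153; 306 = 2·153 + 0 → gcd = 153; 5967 = 153·39.
Back-substitution yields 92412·(-606) + 203643·(275) = 153, so one solution is s = -606·39 = -23634, t = 275·39 = 10725.
Solutions in s differ by 203643/153 = 1331; the one in [0, 1331) is -23634 mod 1331 = 324.

324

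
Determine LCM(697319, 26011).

954629711

697319 = 7³ · 19 · 107; 26011 = 19 · 37²
max exponents: 7³ · 19 · 37² · 107 = 954629711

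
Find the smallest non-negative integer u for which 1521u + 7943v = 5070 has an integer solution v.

19

Reduce mod 7943: 1521u ≡ 5070 (mod 7943). With g = gcd(1521, 7943) = 169 dividing 5070, divide through: 9u ≡ 30 (mod 47).
Since gcd(9, 47) = 1, u ≡ 30·(9)⁻¹ ≡ 19 (mod 47). Smallest non-negative: 19.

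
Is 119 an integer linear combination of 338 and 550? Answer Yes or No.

No

By Bézout, 338m + 550n = 119 has integer solutions iff gcd(338, 550) | 119.
Euclid: 550 = 1·338 + 212; 338 = 1·212 + 126; 212 = 1·126 + 86; 126 = 1·86 + 40; 86 = 2·40 + 6; 40 = 6·6 + 4; 6 = 1·4 + 2; 4 = 2·2 + 0. gcd = 2; 119 mod 2 = 1. No.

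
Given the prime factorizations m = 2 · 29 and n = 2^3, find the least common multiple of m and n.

232

max exponent per prime: 2^3 · 29 = 232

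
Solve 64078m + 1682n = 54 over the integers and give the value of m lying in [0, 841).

gcd(64078, 1682) = 2 (Euclid: 64078 = 38·1682 + 162; 1682 = 10·162 + 62; 162 = 2·62 + 38; 62 = 1·38 + 24; 38 = 1·24 + 14; 24 = 1·14 + 10; 14 = 1·10 + 4; 10 = 2·4 + 2; 4 = 2·2 + 0), and 2 | 54.
Extended Euclid: 64078·(-353) + 1682·(13448) = 2. Scale by 27: m₀ = -9531.
General solution m = m₀ + 841t; reducing mod 841 gives m = 561 (and n = -21372).

561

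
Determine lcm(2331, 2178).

gcd first: 2331 = 1·2178 + 153; 2178 = 14·153 + 36; 153 = 4·36 + 9; 36 = 4·9 + 0 → gcd = 9
lcm = 2331·2178/gcd = 5076918/9 = 564102

564102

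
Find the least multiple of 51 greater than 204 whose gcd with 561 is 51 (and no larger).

561 = 51·11. Any k with gcd(k, 561) = 51 is a multiple of 51, say 51s, with s coprime to 11.
Need s > 204/51, so s ≥ 5. First s ≥ 5 with gcd(s, 11) = 1 is s = 5. Thus k = 51·5 = 255.

255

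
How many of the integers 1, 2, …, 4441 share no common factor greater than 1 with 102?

102 = 2·3·17. Inclusion–exclusion on these primes:
4441 − ⌊4441/2⌋ − ⌊4441/3⌋ − ⌊4441/17⌋ + ⌊4441/6⌋ + ⌊4441/34⌋ + ⌊4441/51⌋ − ⌊4441/102⌋ = 1394

1394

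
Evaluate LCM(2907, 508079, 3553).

lcm(2907, 508079) = 2907·508079/gcd = 1476985653/323 = 4572711
lcm(4572711, 3553) = 4572711·3553/gcd = 16246842183/3553 = 4572711

4572711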